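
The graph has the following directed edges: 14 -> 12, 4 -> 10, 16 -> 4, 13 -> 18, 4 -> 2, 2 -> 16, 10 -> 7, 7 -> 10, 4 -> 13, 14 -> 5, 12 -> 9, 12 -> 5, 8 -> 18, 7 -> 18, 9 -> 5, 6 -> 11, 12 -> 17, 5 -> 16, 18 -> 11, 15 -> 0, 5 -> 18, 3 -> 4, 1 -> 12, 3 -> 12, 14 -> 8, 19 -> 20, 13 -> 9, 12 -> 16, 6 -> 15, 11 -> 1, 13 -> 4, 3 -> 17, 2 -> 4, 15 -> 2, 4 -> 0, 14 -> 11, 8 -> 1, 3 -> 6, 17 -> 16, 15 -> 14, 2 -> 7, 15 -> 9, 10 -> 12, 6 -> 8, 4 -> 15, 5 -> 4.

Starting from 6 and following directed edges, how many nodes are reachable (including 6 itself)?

18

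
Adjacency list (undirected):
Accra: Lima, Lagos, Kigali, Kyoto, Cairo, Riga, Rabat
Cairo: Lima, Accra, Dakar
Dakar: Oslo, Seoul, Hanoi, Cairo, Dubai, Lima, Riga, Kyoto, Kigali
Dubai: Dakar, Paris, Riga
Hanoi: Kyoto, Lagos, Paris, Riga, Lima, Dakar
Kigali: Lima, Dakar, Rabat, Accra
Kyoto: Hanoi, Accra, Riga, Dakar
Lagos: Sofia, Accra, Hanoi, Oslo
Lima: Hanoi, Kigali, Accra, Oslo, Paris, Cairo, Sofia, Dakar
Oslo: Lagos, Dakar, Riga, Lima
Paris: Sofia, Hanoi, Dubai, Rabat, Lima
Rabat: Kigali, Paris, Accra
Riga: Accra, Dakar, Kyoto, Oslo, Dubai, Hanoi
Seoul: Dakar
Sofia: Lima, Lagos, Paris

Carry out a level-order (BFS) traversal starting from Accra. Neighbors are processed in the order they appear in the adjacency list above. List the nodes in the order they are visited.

Visit Accra; enqueue Lima, Lagos, Kigali, Kyoto, Cairo, Riga, Rabat → queue [Lima, Lagos, Kigali, Kyoto, Cairo, Riga, Rabat]
Visit Lima; enqueue Hanoi, Oslo, Paris, Sofia, Dakar → queue [Lagos, Kigali, Kyoto, Cairo, Riga, Rabat, Hanoi, Oslo, Paris, Sofia, Dakar]
Visit Lagos → queue [Kigali, Kyoto, Cairo, Riga, Rabat, Hanoi, Oslo, Paris, Sofia, Dakar]
Visit Kigali → queue [Kyoto, Cairo, Riga, Rabat, Hanoi, Oslo, Paris, Sofia, Dakar]
Visit Kyoto → queue [Cairo, Riga, Rabat, Hanoi, Oslo, Paris, Sofia, Dakar]
Visit Cairo → queue [Riga, Rabat, Hanoi, Oslo, Paris, Sofia, Dakar]
Visit Riga; enqueue Dubai → queue [Rabat, Hanoi, Oslo, Paris, Sofia, Dakar, Dubai]
Visit Rabat → queue [Hanoi, Oslo, Paris, Sofia, Dakar, Dubai]
Visit Hanoi → queue [Oslo, Paris, Sofia, Dakar, Dubai]
Visit Oslo → queue [Paris, Sofia, Dakar, Dubai]
Visit Paris → queue [Sofia, Dakar, Dubai]
Visit Sofia → queue [Dakar, Dubai]
Visit Dakar; enqueue Seoul → queue [Dubai, Seoul]
Visit Dubai → queue [Seoul]
Visit Seoul → queue []

Accra, Lima, Lagos, Kigali, Kyoto, Cairo, Riga, Rabat, Hanoi, Oslo, Paris, Sofia, Dakar, Dubai, Seoul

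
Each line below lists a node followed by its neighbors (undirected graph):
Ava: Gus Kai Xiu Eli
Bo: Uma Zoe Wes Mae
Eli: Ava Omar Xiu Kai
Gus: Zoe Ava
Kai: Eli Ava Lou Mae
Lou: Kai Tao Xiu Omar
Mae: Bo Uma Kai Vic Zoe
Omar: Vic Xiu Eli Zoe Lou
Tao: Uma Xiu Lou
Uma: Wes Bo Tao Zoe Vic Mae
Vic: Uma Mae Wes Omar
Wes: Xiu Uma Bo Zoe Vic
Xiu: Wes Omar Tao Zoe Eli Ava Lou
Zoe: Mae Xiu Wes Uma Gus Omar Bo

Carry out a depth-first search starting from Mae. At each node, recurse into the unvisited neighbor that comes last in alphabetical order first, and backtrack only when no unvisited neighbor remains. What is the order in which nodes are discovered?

Mae, Zoe, Xiu, Wes, Vic, Uma, Tao, Lou, Omar, Eli, Kai, Ava, Gus, Bo

Visit Mae
Mae → Zoe
Zoe → Xiu
Xiu → Wes
Wes → Vic
Vic → Uma
Uma → Tao
Tao → Lou
Lou → Omar
Omar → Eli
Eli → Kai
Kai → Ava
Ava → Gus
Uma → Bo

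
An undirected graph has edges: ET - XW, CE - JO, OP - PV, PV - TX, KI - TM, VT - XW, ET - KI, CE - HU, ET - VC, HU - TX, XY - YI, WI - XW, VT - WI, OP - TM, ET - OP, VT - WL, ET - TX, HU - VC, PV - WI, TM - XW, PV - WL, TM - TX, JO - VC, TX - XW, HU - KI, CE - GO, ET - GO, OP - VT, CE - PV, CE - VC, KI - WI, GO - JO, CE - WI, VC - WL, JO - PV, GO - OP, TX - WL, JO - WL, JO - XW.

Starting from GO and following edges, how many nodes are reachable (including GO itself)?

BFS from GO visits: GO, CE, ET, JO, OP, HU, PV, VC, WI, KI, TX, XW, WL, TM, VT
Reachable nodes: 15 of 17 total.

15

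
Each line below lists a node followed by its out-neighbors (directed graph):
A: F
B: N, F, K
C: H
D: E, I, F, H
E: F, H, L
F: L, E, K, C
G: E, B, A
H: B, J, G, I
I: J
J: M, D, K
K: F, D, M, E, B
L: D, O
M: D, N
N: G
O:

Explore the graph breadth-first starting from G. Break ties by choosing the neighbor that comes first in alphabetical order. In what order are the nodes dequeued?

G, A, B, E, F, K, N, H, L, C, D, M, I, J, O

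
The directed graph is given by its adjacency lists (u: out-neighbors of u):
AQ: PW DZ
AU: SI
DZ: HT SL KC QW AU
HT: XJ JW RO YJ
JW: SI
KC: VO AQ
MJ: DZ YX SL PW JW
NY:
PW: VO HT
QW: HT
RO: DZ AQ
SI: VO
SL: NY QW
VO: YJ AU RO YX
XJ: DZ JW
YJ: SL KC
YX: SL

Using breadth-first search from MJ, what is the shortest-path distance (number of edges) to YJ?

3

Level 0: MJ
Level 1: DZ, JW, PW, SL, YX
Level 2: AU, HT, KC, NY, QW, SI, VO
Level 3: AQ, RO, XJ, YJ
YJ first appears at level 3.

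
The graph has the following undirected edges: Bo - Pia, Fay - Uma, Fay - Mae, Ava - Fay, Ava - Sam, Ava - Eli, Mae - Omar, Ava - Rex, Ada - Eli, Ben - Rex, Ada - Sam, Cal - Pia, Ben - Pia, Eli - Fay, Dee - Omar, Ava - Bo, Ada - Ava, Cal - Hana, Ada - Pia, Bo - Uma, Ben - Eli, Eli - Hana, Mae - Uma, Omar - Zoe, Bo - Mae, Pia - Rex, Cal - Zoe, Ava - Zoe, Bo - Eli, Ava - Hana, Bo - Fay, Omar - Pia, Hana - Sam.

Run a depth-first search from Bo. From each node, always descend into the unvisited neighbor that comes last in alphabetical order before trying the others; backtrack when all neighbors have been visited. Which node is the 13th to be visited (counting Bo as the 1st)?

Visit Bo
Bo → Uma
Uma → Mae
Mae → Omar
Omar → Zoe
Zoe → Cal
Cal → Pia
Pia → Rex
Rex → Ben
Ben → Eli
Eli → Hana
Hana → Sam
Sam → Ava
Ava → Fay
Ava → Ada
Omar → Dee

Visit order: Bo, Uma, Mae, Omar, Zoe, Cal, Pia, Rex, Ben, Eli, Hana, Sam, Ava, Fay, Ada, Dee

Ava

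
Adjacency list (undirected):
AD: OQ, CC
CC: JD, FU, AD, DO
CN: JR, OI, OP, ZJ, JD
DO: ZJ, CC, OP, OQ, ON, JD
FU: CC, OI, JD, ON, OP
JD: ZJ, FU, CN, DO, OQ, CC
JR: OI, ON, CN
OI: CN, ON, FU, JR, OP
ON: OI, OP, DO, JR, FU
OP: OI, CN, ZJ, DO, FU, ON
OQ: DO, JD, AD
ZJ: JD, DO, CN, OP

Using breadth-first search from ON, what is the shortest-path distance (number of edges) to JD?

Level 0: ON
Level 1: DO, FU, JR, OI, OP
Level 2: CC, CN, JD, OQ, ZJ
Level 3: AD
JD first appears at level 2.

2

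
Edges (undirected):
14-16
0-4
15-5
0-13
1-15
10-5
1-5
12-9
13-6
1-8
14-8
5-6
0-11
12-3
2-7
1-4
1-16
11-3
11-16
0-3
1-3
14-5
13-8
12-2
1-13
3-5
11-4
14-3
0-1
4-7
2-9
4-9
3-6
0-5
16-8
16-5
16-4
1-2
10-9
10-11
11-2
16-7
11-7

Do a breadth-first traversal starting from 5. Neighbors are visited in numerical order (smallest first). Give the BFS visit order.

5 -> 0 -> 1 -> 3 -> 6 -> 10 -> 14 -> 15 -> 16 -> 4 -> 11 -> 13 -> 2 -> 8 -> 12 -> 9 -> 7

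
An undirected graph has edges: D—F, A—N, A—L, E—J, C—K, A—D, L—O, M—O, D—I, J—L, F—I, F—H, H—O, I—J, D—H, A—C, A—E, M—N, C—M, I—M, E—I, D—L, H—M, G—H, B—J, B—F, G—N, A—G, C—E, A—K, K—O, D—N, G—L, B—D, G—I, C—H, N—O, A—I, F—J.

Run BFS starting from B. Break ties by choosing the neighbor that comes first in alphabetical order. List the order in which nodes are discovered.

B → D → F → J → A → H → I → L → N → E → C → G → K → M → O

Visit B; enqueue D, F, J → queue [D, F, J]
Visit D; enqueue A, H, I, L, N → queue [F, J, A, H, I, L, N]
Visit F → queue [J, A, H, I, L, N]
Visit J; enqueue E → queue [A, H, I, L, N, E]
Visit A; enqueue C, G, K → queue [H, I, L, N, E, C, G, K]
Visit H; enqueue M, O → queue [I, L, N, E, C, G, K, M, O]
Visit I → queue [L, N, E, C, G, K, M, O]
Visit L → queue [N, E, C, G, K, M, O]
Visit N → queue [E, C, G, K, M, O]
Visit E → queue [C, G, K, M, O]
Visit C → queue [G, K, M, O]
Visit G → queue [K, M, O]
Visit K → queue [M, O]
Visit M → queue [O]
Visit O → queue []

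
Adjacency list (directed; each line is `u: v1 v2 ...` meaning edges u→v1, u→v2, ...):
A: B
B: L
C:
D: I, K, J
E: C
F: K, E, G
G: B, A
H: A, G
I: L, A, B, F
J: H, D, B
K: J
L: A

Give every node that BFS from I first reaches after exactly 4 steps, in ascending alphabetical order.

D, H

Level 0: I
Level 1: A, B, F, L
Level 2: E, G, K
Level 3: C, J
Level 4: D, H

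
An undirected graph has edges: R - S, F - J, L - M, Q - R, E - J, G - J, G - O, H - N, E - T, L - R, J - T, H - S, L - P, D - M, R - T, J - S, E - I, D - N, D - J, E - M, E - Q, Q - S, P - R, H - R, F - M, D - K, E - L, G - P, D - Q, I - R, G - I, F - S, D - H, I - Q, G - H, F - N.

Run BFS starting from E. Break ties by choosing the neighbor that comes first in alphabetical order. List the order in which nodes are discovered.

E I J L M Q T G R D F S P H O K N

Visit E; enqueue I, J, L, M, Q, T → queue [I, J, L, M, Q, T]
Visit I; enqueue G, R → queue [J, L, M, Q, T, G, R]
Visit J; enqueue D, F, S → queue [L, M, Q, T, G, R, D, F, S]
Visit L; enqueue P → queue [M, Q, T, G, R, D, F, S, P]
Visit M → queue [Q, T, G, R, D, F, S, P]
Visit Q → queue [T, G, R, D, F, S, P]
Visit T → queue [G, R, D, F, S, P]
Visit G; enqueue H, O → queue [R, D, F, S, P, H, O]
Visit R → queue [D, F, S, P, H, O]
Visit D; enqueue K, N → queue [F, S, P, H, O, K, N]
Visit F → queue [S, P, H, O, K, N]
Visit S → queue [P, H, O, K, N]
Visit P → queue [H, O, K, N]
Visit H → queue [O, K, N]
Visit O → queue [K, N]
Visit K → queue [N]
Visit N → queue []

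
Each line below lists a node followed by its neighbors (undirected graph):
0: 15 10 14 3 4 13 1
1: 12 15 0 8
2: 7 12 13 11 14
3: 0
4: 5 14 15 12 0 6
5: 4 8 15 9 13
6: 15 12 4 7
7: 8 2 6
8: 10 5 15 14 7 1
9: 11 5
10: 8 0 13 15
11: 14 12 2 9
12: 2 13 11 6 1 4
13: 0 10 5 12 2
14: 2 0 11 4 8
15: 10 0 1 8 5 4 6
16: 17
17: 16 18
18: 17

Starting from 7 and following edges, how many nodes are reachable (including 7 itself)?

BFS from 7 visits: 7, 8, 6, 2, 15, 14, 10, 5, 1, 12, 4, 13, 11, 0, 9, 3
Reachable nodes: 16 of 19 total.

16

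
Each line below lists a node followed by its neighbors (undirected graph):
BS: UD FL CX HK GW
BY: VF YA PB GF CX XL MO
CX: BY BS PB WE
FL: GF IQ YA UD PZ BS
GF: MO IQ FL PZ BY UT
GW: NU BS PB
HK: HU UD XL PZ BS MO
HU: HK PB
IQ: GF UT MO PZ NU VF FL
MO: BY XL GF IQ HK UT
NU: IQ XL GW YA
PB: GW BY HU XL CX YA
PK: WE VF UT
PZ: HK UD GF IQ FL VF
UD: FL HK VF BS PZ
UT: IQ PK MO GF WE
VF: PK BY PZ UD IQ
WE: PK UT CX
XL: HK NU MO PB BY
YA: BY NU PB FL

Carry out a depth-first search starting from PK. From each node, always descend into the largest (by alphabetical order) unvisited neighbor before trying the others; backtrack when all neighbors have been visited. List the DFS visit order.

Visit PK
PK → WE
WE → UT
UT → MO
MO → XL
XL → PB
PB → YA
YA → NU
NU → IQ
IQ → VF
VF → UD
UD → PZ
PZ → HK
HK → HU
HK → BS
BS → GW
BS → FL
FL → GF
GF → BY
BY → CX

PK WE UT MO XL PB YA NU IQ VF UD PZ HK HU BS GW FL GF BY CX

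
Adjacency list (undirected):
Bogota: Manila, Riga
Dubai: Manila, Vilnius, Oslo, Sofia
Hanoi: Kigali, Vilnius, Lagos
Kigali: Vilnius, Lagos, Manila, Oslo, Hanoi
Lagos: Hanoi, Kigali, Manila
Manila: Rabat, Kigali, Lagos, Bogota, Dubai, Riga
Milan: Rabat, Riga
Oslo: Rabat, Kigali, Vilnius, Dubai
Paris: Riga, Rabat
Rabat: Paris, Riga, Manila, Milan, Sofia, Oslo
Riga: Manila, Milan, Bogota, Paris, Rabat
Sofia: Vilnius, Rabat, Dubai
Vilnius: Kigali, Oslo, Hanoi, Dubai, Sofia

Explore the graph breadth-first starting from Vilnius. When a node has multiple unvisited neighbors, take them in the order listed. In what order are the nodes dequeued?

Visit Vilnius; enqueue Kigali, Oslo, Hanoi, Dubai, Sofia → queue [Kigali, Oslo, Hanoi, Dubai, Sofia]
Visit Kigali; enqueue Lagos, Manila → queue [Oslo, Hanoi, Dubai, Sofia, Lagos, Manila]
Visit Oslo; enqueue Rabat → queue [Hanoi, Dubai, Sofia, Lagos, Manila, Rabat]
Visit Hanoi → queue [Dubai, Sofia, Lagos, Manila, Rabat]
Visit Dubai → queue [Sofia, Lagos, Manila, Rabat]
Visit Sofia → queue [Lagos, Manila, Rabat]
Visit Lagos → queue [Manila, Rabat]
Visit Manila; enqueue Bogota, Riga → queue [Rabat, Bogota, Riga]
Visit Rabat; enqueue Paris, Milan → queue [Bogota, Riga, Paris, Milan]
Visit Bogota → queue [Riga, Paris, Milan]
Visit Riga → queue [Paris, Milan]
Visit Paris → queue [Milan]
Visit Milan → queue []

Vilnius → Kigali → Oslo → Hanoi → Dubai → Sofia → Lagos → Manila → Rabat → Bogota → Riga → Paris → Milan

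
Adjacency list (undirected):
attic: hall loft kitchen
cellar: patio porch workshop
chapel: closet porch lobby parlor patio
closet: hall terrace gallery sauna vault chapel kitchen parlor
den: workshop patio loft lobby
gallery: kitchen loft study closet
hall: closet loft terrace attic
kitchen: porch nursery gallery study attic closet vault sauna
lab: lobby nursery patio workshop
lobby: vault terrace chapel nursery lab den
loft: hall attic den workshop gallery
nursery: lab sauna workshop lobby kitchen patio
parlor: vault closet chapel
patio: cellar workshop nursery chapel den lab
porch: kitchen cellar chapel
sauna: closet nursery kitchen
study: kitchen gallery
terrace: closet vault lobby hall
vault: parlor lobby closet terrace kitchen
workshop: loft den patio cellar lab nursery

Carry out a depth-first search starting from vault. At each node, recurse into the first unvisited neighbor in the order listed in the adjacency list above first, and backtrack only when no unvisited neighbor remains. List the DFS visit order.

Visit vault
vault → parlor
parlor → closet
closet → hall
hall → loft
loft → attic
attic → kitchen
kitchen → porch
porch → cellar
cellar → patio
patio → workshop
workshop → den
den → lobby
lobby → terrace
lobby → chapel
lobby → nursery
nursery → lab
nursery → sauna
kitchen → gallery
gallery → study

vault parlor closet hall loft attic kitchen porch cellar patio workshop den lobby terrace chapel nursery lab sauna gallery study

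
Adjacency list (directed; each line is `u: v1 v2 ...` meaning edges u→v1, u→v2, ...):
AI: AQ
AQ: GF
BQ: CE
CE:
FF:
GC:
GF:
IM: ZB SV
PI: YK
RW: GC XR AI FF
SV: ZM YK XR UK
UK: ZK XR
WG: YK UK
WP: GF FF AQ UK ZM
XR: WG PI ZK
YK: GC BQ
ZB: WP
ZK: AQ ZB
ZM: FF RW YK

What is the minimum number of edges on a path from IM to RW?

3

Level 0: IM
Level 1: SV, ZB
Level 2: UK, WP, XR, YK, ZM
Level 3: AQ, BQ, FF, GC, GF, PI, RW, WG, ZK
Level 4: AI, CE
RW first appears at level 3.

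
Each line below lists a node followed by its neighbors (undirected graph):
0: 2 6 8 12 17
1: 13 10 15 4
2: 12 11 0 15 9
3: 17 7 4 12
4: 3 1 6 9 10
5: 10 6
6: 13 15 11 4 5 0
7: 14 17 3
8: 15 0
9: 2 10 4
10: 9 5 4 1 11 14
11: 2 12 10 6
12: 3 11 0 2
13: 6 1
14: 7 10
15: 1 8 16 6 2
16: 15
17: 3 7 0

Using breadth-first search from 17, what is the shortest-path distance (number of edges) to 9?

3

Level 0: 17
Level 1: 0, 3, 7
Level 2: 2, 4, 6, 8, 12, 14
Level 3: 1, 5, 9, 10, 11, 13, 15
Level 4: 16
9 first appears at level 3.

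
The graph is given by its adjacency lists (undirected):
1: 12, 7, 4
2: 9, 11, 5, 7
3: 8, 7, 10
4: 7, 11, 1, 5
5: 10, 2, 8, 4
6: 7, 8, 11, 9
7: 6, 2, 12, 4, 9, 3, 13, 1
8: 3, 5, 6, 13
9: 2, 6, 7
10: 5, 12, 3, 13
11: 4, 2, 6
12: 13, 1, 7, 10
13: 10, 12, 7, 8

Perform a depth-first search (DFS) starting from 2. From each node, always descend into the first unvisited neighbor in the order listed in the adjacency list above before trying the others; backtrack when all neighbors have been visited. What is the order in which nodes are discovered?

Visit 2
2 → 9
9 → 6
6 → 7
7 → 12
12 → 13
13 → 10
10 → 5
5 → 8
8 → 3
5 → 4
4 → 11
4 → 1

2, 9, 6, 7, 12, 13, 10, 5, 8, 3, 4, 11, 1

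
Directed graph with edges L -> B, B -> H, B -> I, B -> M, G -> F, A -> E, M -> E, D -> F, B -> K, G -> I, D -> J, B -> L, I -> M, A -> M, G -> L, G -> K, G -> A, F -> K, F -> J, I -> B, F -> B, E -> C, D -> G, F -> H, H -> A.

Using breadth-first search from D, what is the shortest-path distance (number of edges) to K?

2

Level 0: D
Level 1: F, G, J
Level 2: A, B, H, I, K, L
Level 3: E, M
Level 4: C
K first appears at level 2.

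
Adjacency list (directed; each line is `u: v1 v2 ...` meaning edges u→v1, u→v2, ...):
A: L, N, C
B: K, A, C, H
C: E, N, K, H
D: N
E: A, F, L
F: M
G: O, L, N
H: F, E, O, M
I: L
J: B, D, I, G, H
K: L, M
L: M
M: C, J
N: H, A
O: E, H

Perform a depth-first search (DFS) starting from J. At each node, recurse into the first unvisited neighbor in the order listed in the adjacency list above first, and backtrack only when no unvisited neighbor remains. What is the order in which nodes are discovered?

Visit J
J → B
B → K
K → L
L → M
M → C
C → E
E → A
A → N
N → H
H → F
H → O
J → D
J → I
J → G

J, B, K, L, M, C, E, A, N, H, F, O, D, I, G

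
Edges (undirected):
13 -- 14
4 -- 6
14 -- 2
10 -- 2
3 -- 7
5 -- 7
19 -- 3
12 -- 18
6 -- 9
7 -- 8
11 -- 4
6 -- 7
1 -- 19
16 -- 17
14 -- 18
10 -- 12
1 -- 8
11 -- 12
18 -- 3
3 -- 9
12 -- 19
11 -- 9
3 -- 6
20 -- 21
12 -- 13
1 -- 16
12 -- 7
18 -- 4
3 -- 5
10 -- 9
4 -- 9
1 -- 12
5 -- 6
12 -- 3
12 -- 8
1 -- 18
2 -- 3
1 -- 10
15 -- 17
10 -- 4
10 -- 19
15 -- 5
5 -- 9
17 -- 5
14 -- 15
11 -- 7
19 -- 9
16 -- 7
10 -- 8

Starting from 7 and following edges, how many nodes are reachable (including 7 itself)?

BFS from 7 visits: 7, 3, 5, 6, 8, 11, 12, 16, 2, 9, 18, 19, 15, 17, 4, 1, 10, 13, 14
Reachable nodes: 19 of 21 total.

19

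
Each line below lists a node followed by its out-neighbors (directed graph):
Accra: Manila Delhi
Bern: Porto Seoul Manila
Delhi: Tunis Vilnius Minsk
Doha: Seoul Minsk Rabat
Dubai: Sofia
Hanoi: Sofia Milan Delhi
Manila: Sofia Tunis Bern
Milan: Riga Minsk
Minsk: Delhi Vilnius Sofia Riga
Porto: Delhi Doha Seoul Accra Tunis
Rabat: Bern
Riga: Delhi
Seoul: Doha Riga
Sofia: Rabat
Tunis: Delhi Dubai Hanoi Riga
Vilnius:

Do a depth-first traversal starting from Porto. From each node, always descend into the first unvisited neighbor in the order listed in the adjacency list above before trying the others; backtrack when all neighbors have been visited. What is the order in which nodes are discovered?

Porto -> Delhi -> Tunis -> Dubai -> Sofia -> Rabat -> Bern -> Seoul -> Doha -> Minsk -> Vilnius -> Riga -> Manila -> Hanoi -> Milan -> Accra

Visit Porto
Porto → Delhi
Delhi → Tunis
Tunis → Dubai
Dubai → Sofia
Sofia → Rabat
Rabat → Bern
Bern → Seoul
Seoul → Doha
Doha → Minsk
Minsk → Vilnius
Minsk → Riga
Bern → Manila
Tunis → Hanoi
Hanoi → Milan
Porto → Accra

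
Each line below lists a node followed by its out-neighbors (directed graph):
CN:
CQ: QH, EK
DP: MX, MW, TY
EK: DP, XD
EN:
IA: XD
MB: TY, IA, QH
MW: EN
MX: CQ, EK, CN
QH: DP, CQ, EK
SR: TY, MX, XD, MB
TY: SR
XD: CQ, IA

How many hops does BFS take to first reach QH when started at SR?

Level 0: SR
Level 1: MB, MX, TY, XD
Level 2: CN, CQ, EK, IA, QH
Level 3: DP
Level 4: MW
Level 5: EN
QH first appears at level 2.

2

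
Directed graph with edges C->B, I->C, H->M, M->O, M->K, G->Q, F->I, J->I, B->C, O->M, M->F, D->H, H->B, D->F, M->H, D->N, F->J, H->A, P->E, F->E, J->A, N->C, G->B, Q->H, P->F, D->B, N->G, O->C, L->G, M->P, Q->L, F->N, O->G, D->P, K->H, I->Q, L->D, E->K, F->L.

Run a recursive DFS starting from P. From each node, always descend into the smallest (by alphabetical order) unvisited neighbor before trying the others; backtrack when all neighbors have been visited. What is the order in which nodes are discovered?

P, E, K, H, A, B, C, M, F, I, Q, L, D, N, G, J, O

Visit P
P → E
E → K
K → H
H → A
H → B
B → C
H → M
M → F
F → I
I → Q
Q → L
L → D
D → N
N → G
F → J
M → O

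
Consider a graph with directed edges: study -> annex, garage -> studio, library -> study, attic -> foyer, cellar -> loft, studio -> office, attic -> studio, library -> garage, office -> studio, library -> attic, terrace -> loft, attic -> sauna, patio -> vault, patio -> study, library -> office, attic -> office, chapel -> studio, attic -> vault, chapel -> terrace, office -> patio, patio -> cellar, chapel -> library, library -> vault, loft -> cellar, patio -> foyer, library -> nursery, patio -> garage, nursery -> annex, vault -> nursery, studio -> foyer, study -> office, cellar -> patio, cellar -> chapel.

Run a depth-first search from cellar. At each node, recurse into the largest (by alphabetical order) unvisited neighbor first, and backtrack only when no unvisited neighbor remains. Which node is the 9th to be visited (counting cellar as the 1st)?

Visit cellar
cellar → patio
patio → vault
vault → nursery
nursery → annex
patio → study
study → office
office → studio
studio → foyer
patio → garage
cellar → loft
cellar → chapel
chapel → terrace
chapel → library
library → attic
attic → sauna

Visit order: cellar, patio, vault, nursery, annex, study, office, studio, foyer, garage, loft, chapel, terrace, library, attic, sauna

foyer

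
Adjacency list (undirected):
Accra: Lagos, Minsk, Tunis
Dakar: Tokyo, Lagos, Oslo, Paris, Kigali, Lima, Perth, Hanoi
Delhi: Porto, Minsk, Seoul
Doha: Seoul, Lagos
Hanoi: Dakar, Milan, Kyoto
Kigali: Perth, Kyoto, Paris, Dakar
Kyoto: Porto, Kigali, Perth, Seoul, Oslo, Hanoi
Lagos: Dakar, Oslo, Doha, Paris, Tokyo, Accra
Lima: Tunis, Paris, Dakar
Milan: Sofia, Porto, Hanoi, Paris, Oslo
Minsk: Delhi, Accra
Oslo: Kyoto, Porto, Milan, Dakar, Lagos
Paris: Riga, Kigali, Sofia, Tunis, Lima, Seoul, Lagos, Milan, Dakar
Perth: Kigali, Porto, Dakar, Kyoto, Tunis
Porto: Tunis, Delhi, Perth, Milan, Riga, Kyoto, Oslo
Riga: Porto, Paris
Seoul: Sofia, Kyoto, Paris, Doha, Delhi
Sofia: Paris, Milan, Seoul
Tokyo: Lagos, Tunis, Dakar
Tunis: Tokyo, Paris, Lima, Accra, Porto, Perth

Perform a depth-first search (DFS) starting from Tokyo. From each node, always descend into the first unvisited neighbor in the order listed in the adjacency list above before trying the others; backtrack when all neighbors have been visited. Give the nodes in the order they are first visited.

Visit Tokyo
Tokyo → Lagos
Lagos → Dakar
Dakar → Oslo
Oslo → Kyoto
Kyoto → Porto
Porto → Tunis
Tunis → Paris
Paris → Riga
Paris → Kigali
Kigali → Perth
Paris → Sofia
Sofia → Milan
Milan → Hanoi
Sofia → Seoul
Seoul → Doha
Seoul → Delhi
Delhi → Minsk
Minsk → Accra
Paris → Lima

Tokyo, Lagos, Dakar, Oslo, Kyoto, Porto, Tunis, Paris, Riga, Kigali, Perth, Sofia, Milan, Hanoi, Seoul, Doha, Delhi, Minsk, Accra, Lima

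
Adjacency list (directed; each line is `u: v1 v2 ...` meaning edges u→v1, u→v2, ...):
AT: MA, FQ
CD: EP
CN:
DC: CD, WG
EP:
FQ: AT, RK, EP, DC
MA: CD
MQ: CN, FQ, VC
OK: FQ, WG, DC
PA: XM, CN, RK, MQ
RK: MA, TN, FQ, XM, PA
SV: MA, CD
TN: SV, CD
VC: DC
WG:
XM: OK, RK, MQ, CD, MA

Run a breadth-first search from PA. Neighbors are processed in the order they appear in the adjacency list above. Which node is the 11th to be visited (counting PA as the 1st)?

VC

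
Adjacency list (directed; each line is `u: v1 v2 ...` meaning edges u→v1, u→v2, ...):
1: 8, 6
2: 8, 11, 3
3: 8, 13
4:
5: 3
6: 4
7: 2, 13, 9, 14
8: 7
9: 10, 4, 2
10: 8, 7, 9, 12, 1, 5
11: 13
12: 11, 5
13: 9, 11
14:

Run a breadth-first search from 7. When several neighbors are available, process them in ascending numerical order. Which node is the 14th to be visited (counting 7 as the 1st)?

Visit 7; enqueue 2, 9, 13, 14 → queue [2, 9, 13, 14]
Visit 2; enqueue 3, 8, 11 → queue [9, 13, 14, 3, 8, 11]
Visit 9; enqueue 4, 10 → queue [13, 14, 3, 8, 11, 4, 10]
Visit 13 → queue [14, 3, 8, 11, 4, 10]
Visit 14 → queue [3, 8, 11, 4, 10]
Visit 3 → queue [8, 11, 4, 10]
Visit 8 → queue [11, 4, 10]
Visit 11 → queue [4, 10]
Visit 4 → queue [10]
Visit 10; enqueue 1, 5, 12 → queue [1, 5, 12]
Visit 1; enqueue 6 → queue [5, 12, 6]
Visit 5 → queue [12, 6]
Visit 12 → queue [6]
Visit 6 → queue []

Visit order: 7, 2, 9, 13, 14, 3, 8, 11, 4, 10, 1, 5, 12, 6

6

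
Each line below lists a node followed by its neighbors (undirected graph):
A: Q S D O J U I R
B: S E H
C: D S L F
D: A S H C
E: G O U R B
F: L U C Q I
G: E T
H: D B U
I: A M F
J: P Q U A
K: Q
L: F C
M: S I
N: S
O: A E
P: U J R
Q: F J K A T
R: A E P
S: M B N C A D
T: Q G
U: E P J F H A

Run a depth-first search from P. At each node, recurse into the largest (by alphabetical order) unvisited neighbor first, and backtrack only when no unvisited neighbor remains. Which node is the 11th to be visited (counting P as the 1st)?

N

Visit P
P → U
U → J
J → Q
Q → T
T → G
G → E
E → R
R → A
A → S
S → N
S → M
M → I
I → F
F → L
L → C
C → D
D → H
H → B
A → O
Q → K

Visit order: P, U, J, Q, T, G, E, R, A, S, N, M, I, F, L, C, D, H, B, O, K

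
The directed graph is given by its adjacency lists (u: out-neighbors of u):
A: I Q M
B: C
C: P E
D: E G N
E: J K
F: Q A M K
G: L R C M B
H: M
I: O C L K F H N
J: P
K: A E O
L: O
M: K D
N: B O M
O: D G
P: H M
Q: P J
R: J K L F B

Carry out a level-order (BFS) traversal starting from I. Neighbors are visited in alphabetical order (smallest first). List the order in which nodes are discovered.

I, C, F, H, K, L, N, O, E, P, A, M, Q, B, D, G, J, R

Visit I; enqueue C, F, H, K, L, N, O → queue [C, F, H, K, L, N, O]
Visit C; enqueue E, P → queue [F, H, K, L, N, O, E, P]
Visit F; enqueue A, M, Q → queue [H, K, L, N, O, E, P, A, M, Q]
Visit H → queue [K, L, N, O, E, P, A, M, Q]
Visit K → queue [L, N, O, E, P, A, M, Q]
Visit L → queue [N, O, E, P, A, M, Q]
Visit N; enqueue B → queue [O, E, P, A, M, Q, B]
Visit O; enqueue D, G → queue [E, P, A, M, Q, B, D, G]
Visit E; enqueue J → queue [P, A, M, Q, B, D, G, J]
Visit P → queue [A, M, Q, B, D, G, J]
Visit A → queue [M, Q, B, D, G, J]
Visit M → queue [Q, B, D, G, J]
Visit Q → queue [B, D, G, J]
Visit B → queue [D, G, J]
Visit D → queue [G, J]
Visit G; enqueue R → queue [J, R]
Visit J → queue [R]
Visit R → queue []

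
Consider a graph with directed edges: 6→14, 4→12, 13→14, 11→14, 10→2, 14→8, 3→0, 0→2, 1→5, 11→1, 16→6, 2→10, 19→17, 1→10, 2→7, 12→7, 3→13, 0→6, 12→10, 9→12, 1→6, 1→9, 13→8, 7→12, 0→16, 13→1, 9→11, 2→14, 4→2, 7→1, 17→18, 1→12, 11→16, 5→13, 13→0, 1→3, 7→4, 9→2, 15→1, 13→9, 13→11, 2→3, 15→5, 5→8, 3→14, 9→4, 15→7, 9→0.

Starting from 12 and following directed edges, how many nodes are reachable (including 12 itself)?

BFS from 12 visits: 12, 7, 10, 1, 4, 2, 3, 5, 6, 9, 14, 0, 13, 8, 11, 16
Reachable nodes: 16 of 20 total.

16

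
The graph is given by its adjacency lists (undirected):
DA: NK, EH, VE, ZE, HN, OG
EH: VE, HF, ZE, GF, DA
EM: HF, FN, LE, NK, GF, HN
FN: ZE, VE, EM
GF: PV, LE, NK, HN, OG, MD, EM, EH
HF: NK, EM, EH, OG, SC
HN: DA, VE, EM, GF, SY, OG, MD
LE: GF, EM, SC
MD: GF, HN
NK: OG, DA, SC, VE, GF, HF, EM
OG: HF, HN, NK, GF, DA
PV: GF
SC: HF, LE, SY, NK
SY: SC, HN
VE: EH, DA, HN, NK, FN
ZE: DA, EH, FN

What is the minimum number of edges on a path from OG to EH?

Level 0: OG
Level 1: DA, GF, HF, HN, NK
Level 2: EH, EM, LE, MD, PV, SC, SY, VE, ZE
Level 3: FN
EH first appears at level 2.

2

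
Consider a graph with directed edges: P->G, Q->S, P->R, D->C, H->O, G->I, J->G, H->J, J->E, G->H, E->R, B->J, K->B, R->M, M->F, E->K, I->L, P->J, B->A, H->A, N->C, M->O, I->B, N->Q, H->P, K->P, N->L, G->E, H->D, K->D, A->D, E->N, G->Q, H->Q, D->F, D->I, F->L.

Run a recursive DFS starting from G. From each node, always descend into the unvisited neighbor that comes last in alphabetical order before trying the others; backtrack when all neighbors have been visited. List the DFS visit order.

Visit G
G → Q
Q → S
G → I
I → L
I → B
B → J
J → E
E → R
R → M
M → O
M → F
E → N
N → C
E → K
K → P
K → D
B → A
G → H

G -> Q -> S -> I -> L -> B -> J -> E -> R -> M -> O -> F -> N -> C -> K -> P -> D -> A -> H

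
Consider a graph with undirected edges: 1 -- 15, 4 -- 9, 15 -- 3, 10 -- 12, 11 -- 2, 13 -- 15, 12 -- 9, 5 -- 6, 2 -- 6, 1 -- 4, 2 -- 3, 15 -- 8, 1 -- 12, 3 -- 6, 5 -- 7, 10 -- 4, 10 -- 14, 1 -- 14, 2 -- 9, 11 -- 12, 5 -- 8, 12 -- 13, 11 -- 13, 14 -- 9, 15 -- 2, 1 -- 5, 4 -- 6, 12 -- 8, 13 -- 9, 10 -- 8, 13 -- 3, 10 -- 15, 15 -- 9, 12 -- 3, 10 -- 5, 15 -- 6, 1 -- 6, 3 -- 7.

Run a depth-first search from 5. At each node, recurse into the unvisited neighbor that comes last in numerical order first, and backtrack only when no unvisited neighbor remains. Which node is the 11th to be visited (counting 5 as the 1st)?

Visit 5
5 → 10
10 → 15
15 → 13
13 → 12
12 → 11
11 → 2
2 → 9
9 → 14
14 → 1
1 → 6
6 → 4
6 → 3
3 → 7
12 → 8

Visit order: 5, 10, 15, 13, 12, 11, 2, 9, 14, 1, 6, 4, 3, 7, 8

6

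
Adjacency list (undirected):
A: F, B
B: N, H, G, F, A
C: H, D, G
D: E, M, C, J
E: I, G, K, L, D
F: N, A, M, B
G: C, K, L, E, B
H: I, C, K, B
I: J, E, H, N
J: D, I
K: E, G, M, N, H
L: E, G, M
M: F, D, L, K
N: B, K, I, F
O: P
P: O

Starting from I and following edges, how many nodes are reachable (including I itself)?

14

BFS from I visits: I, N, J, H, E, K, F, B, D, C, L, G, M, A
Reachable nodes: 14 of 16 total.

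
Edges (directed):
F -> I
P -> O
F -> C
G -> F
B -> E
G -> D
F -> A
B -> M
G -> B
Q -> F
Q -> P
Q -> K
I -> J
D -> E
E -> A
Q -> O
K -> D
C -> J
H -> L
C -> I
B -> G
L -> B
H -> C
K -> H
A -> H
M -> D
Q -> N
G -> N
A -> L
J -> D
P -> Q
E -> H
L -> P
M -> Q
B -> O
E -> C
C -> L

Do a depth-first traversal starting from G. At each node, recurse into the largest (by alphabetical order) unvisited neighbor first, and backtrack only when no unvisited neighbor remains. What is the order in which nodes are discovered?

Visit G
G → N
G → F
F → I
I → J
J → D
D → E
E → H
H → L
L → P
P → Q
Q → O
Q → K
L → B
B → M
H → C
E → A

G, N, F, I, J, D, E, H, L, P, Q, O, K, B, M, C, A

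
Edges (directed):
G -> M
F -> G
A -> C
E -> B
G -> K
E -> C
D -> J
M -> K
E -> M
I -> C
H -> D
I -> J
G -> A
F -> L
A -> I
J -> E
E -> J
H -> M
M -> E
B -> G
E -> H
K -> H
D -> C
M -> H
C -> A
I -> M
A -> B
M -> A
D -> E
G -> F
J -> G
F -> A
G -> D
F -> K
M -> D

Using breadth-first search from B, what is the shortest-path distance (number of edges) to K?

Level 0: B
Level 1: G
Level 2: A, D, F, K, M
Level 3: C, E, H, I, J, L
K first appears at level 2.

2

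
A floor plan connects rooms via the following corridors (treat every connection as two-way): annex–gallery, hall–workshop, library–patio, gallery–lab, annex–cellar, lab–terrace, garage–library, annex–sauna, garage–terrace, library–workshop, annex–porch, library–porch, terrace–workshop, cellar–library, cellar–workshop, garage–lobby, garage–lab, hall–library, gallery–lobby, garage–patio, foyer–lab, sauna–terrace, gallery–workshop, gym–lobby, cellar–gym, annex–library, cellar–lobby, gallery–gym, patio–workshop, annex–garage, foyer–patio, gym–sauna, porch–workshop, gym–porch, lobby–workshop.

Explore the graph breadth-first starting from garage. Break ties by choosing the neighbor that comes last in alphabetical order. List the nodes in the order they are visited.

Visit garage; enqueue terrace, patio, lobby, library, lab, annex → queue [terrace, patio, lobby, library, lab, annex]
Visit terrace; enqueue workshop, sauna → queue [patio, lobby, library, lab, annex, workshop, sauna]
Visit patio; enqueue foyer → queue [lobby, library, lab, annex, workshop, sauna, foyer]
Visit lobby; enqueue gym, gallery, cellar → queue [library, lab, annex, workshop, sauna, foyer, gym, gallery, cellar]
Visit library; enqueue porch, hall → queue [lab, annex, workshop, sauna, foyer, gym, gallery, cellar, porch, hall]
Visit lab → queue [annex, workshop, sauna, foyer, gym, gallery, cellar, porch, hall]
Visit annex → queue [workshop, sauna, foyer, gym, gallery, cellar, porch, hall]
Visit workshop → queue [sauna, foyer, gym, gallery, cellar, porch, hall]
Visit sauna → queue [foyer, gym, gallery, cellar, porch, hall]
Visit foyer → queue [gym, gallery, cellar, porch, hall]
Visit gym → queue [gallery, cellar, porch, hall]
Visit gallery → queue [cellar, porch, hall]
Visit cellar → queue [porch, hall]
Visit porch → queue [hall]
Visit hall → queue []

garage, terrace, patio, lobby, library, lab, annex, workshop, sauna, foyer, gym, gallery, cellar, porch, hall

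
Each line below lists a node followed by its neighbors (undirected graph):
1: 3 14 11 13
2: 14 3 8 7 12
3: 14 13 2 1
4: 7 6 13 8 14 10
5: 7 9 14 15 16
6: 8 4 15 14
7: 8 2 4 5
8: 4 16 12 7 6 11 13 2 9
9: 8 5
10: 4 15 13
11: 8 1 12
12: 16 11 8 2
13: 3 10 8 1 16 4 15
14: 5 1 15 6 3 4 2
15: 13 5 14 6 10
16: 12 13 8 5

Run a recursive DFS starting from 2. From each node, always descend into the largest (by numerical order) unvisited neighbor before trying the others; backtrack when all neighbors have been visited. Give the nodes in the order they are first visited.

2, 14, 15, 13, 16, 12, 11, 8, 9, 5, 7, 4, 10, 6, 1, 3

Visit 2
2 → 14
14 → 15
15 → 13
13 → 16
16 → 12
12 → 11
11 → 8
8 → 9
9 → 5
5 → 7
7 → 4
4 → 10
4 → 6
11 → 1
1 → 3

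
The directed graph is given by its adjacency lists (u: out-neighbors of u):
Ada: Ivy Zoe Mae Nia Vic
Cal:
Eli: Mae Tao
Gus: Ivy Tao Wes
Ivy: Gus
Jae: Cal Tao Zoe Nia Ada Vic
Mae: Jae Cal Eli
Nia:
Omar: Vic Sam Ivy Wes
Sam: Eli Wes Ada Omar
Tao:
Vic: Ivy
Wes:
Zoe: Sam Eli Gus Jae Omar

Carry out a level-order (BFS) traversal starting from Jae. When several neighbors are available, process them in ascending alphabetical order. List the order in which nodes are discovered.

Visit Jae; enqueue Ada, Cal, Nia, Tao, Vic, Zoe → queue [Ada, Cal, Nia, Tao, Vic, Zoe]
Visit Ada; enqueue Ivy, Mae → queue [Cal, Nia, Tao, Vic, Zoe, Ivy, Mae]
Visit Cal → queue [Nia, Tao, Vic, Zoe, Ivy, Mae]
Visit Nia → queue [Tao, Vic, Zoe, Ivy, Mae]
Visit Tao → queue [Vic, Zoe, Ivy, Mae]
Visit Vic → queue [Zoe, Ivy, Mae]
Visit Zoe; enqueue Eli, Gus, Omar, Sam → queue [Ivy, Mae, Eli, Gus, Omar, Sam]
Visit Ivy → queue [Mae, Eli, Gus, Omar, Sam]
Visit Mae → queue [Eli, Gus, Omar, Sam]
Visit Eli → queue [Gus, Omar, Sam]
Visit Gus; enqueue Wes → queue [Omar, Sam, Wes]
Visit Omar → queue [Sam, Wes]
Visit Sam → queue [Wes]
Visit Wes → queue []

Jae -> Ada -> Cal -> Nia -> Tao -> Vic -> Zoe -> Ivy -> Mae -> Eli -> Gus -> Omar -> Sam -> Wes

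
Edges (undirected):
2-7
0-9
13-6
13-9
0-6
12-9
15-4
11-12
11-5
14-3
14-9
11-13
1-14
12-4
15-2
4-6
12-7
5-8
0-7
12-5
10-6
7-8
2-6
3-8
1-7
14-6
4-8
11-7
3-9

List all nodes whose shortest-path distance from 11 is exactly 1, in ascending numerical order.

5, 7, 12, 13

Level 0: 11
Level 1: 5, 7, 12, 13
Level 2: 0, 1, 2, 4, 6, 8, 9
Level 3: 3, 10, 14, 15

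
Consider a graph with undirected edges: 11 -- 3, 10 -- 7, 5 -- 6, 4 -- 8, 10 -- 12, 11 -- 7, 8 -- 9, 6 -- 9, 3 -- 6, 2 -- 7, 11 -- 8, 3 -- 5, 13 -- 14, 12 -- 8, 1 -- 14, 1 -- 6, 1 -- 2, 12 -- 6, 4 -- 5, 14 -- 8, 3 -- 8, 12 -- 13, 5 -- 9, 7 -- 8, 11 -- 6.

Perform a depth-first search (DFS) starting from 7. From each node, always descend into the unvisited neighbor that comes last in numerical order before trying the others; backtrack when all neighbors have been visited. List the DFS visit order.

7 -> 11 -> 8 -> 14 -> 13 -> 12 -> 10 -> 6 -> 9 -> 5 -> 4 -> 3 -> 1 -> 2

Visit 7
7 → 11
11 → 8
8 → 14
14 → 13
13 → 12
12 → 10
12 → 6
6 → 9
9 → 5
5 → 4
5 → 3
6 → 1
1 → 2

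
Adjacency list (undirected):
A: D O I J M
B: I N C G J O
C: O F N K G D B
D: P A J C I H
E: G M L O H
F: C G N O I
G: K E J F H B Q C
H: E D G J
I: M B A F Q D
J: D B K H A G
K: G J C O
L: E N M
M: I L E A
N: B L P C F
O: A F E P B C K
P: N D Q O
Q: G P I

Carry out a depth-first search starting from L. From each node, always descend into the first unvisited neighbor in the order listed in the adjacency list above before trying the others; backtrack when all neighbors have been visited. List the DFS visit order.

Visit L
L → E
E → G
G → K
K → J
J → D
D → P
P → N
N → B
B → I
I → M
M → A
A → O
O → F
F → C
I → Q
D → H

L, E, G, K, J, D, P, N, B, I, M, A, O, F, C, Q, H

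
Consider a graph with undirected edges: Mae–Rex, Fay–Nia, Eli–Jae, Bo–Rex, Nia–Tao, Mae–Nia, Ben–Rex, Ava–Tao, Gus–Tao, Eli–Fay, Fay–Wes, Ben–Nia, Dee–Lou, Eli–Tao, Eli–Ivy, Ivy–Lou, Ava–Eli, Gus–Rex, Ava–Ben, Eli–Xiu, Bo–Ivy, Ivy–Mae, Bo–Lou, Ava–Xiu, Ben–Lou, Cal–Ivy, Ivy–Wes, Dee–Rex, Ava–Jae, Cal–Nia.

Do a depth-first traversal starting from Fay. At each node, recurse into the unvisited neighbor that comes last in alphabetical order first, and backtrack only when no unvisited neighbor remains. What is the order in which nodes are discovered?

Fay, Wes, Ivy, Mae, Rex, Gus, Tao, Nia, Cal, Ben, Lou, Dee, Bo, Ava, Xiu, Eli, Jae

Visit Fay
Fay → Wes
Wes → Ivy
Ivy → Mae
Mae → Rex
Rex → Gus
Gus → Tao
Tao → Nia
Nia → Cal
Nia → Ben
Ben → Lou
Lou → Dee
Lou → Bo
Ben → Ava
Ava → Xiu
Xiu → Eli
Eli → Jae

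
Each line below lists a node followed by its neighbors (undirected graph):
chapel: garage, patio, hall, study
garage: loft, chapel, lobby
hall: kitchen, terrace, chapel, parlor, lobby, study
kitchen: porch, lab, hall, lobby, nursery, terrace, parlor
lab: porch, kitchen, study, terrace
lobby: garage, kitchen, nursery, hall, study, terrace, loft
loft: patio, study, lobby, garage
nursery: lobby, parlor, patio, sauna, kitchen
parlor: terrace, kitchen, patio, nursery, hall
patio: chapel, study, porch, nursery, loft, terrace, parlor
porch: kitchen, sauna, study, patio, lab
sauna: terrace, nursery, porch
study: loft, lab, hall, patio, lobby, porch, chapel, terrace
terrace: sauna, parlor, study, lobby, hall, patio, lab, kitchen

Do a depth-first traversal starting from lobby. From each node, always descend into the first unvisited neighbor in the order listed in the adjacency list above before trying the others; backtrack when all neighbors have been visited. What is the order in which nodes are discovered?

lobby, garage, loft, patio, chapel, hall, kitchen, porch, sauna, terrace, parlor, nursery, study, lab

Visit lobby
lobby → garage
garage → loft
loft → patio
patio → chapel
chapel → hall
hall → kitchen
kitchen → porch
porch → sauna
sauna → terrace
terrace → parlor
parlor → nursery
terrace → study
study → lab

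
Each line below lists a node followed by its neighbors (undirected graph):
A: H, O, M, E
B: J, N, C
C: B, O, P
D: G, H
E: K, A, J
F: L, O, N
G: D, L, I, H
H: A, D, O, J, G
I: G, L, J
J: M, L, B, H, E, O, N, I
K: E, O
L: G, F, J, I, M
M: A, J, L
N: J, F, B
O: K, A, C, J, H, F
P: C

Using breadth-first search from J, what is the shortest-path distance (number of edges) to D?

2

Level 0: J
Level 1: B, E, H, I, L, M, N, O
Level 2: A, C, D, F, G, K
Level 3: P
D first appears at level 2.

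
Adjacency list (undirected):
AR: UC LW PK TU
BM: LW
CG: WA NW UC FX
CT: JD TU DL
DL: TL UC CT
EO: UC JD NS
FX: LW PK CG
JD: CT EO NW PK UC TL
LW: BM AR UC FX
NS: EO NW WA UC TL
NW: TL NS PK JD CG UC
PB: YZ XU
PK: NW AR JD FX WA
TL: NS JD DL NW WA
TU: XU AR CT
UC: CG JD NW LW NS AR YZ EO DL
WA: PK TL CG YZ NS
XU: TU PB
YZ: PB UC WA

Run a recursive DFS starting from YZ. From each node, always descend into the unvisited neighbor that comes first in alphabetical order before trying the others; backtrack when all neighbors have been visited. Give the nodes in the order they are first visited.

Visit YZ
YZ → PB
PB → XU
XU → TU
TU → AR
AR → LW
LW → BM
LW → FX
FX → CG
CG → NW
NW → JD
JD → CT
CT → DL
DL → TL
TL → NS
NS → EO
EO → UC
NS → WA
WA → PK

YZ → PB → XU → TU → AR → LW → BM → FX → CG → NW → JD → CT → DL → TL → NS → EO → UC → WA → PK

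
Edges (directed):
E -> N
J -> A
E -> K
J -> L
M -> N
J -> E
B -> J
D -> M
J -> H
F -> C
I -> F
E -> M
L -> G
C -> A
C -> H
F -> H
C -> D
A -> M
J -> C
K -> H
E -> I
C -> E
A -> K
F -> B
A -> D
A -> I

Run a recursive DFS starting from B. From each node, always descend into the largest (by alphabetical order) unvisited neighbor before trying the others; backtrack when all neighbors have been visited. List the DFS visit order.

B → J → L → G → H → E → N → M → K → I → F → C → D → A

Visit B
B → J
J → L
L → G
J → H
J → E
E → N
E → M
E → K
E → I
I → F
F → C
C → D
C → A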